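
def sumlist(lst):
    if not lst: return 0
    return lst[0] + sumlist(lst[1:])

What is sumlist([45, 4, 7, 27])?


sumlist([45, 4, 7, 27]) = 45 + sumlist([4, 7, 27])
sumlist([4, 7, 27]) = 4 + sumlist([7, 27])
sumlist([7, 27]) = 7 + sumlist([27])
sumlist([27]) = 27 + sumlist([])
sumlist([]) = 0  (base case)
Total: 45 + 4 + 7 + 27 + 0 = 83

83


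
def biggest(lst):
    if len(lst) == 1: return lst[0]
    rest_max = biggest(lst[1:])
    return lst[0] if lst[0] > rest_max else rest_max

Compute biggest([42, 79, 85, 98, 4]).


biggest([42, 79, 85, 98, 4]): compare 42 with biggest([79, 85, 98, 4])
biggest([79, 85, 98, 4]): compare 79 with biggest([85, 98, 4])
biggest([85, 98, 4]): compare 85 with biggest([98, 4])
biggest([98, 4]): compare 98 with biggest([4])
biggest([4]) = 4  (base case)
Compare 98 with 4 -> 98
Compare 85 with 98 -> 98
Compare 79 with 98 -> 98
Compare 42 with 98 -> 98

98


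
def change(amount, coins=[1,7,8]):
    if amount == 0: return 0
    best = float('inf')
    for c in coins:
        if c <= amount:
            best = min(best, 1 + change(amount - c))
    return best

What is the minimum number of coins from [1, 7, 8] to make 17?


Building up with DP:
change(0) = 0
change(1) = min(1+change(0)=1+0=1) = 1
change(2) = min(1+change(1)=1+1=2) = 2
change(3) = min(1+change(2)=1+2=3) = 3
change(4) = min(1+change(3)=1+3=4) = 4
change(5) = min(1+change(4)=1+4=5) = 5
change(6) = min(1+change(5)=1+5=6) = 6
change(7) = min(1+change(6)=1+6=7, 1+change(0)=1+0=1) = 1
change(8) = min(1+change(7)=1+1=2, 1+change(1)=1+1=2, 1+change(0)=1+0=1) = 1
change(9) = min(1+change(8)=1+1=2, 1+change(2)=1+2=3, 1+change(1)=1+1=2) = 2
change(10) = min(1+change(9)=1+2=3, 1+change(3)=1+3=4, 1+change(2)=1+2=3) = 3
change(11) = min(1+change(10)=1+3=4, 1+change(4)=1+4=5, 1+change(3)=1+3=4) = 4
change(12) = min(1+change(11)=1+4=5, 1+change(5)=1+5=6, 1+change(4)=1+4=5) = 5
change(13) = min(1+change(12)=1+5=6, 1+change(6)=1+6=7, 1+change(5)=1+5=6) = 6
change(14) = min(1+change(13)=1+6=7, 1+change(7)=1+1=2, 1+change(6)=1+6=7) = 2
change(15) = min(1+change(14)=1+2=3, 1+change(8)=1+1=2, 1+change(7)=1+1=2) = 2
change(16) = min(1+change(15)=1+2=3, 1+change(9)=1+2=3, 1+change(8)=1+1=2) = 2
change(17) = min(1+change(16)=1+2=3, 1+change(10)=1+3=4, 1+change(9)=1+2=3) = 3

3


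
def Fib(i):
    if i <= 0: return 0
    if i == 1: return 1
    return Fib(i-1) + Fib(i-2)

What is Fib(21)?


Computing Fib(21) bottom-up:
Fib(0) = 0
Fib(1) = 1
Fib(2) = Fib(1) + Fib(0) = 1 + 0 = 1
Fib(3) = Fib(2) + Fib(1) = 1 + 1 = 2
Fib(4) = Fib(3) + Fib(2) = 2 + 1 = 3
Fib(5) = Fib(4) + Fib(3) = 3 + 2 = 5
Fib(6) = Fib(5) + Fib(4) = 5 + 3 = 8
Fib(7) = Fib(6) + Fib(5) = 8 + 5 = 13
Fib(8) = Fib(7) + Fib(6) = 13 + 8 = 21
Fib(9) = Fib(8) + Fib(7) = 21 + 13 = 34
Fib(10) = Fib(9) + Fib(8) = 34 + 21 = 55
Fib(11) = Fib(10) + Fib(9) = 55 + 34 = 89
Fib(12) = Fib(11) + Fib(10) = 89 + 55 = 144
Fib(13) = Fib(12) + Fib(11) = 144 + 89 = 233
Fib(14) = Fib(13) + Fib(12) = 233 + 144 = 377
Fib(15) = Fib(14) + Fib(13) = 377 + 233 = 610
Fib(16) = Fib(15) + Fib(14) = 610 + 377 = 987
Fib(17) = Fib(16) + Fib(15) = 987 + 610 = 1597
Fib(18) = Fib(17) + Fib(16) = 1597 + 987 = 2584
Fib(19) = Fib(18) + Fib(17) = 2584 + 1597 = 4181
Fib(20) = Fib(19) + Fib(18) = 4181 + 2584 = 6765
Fib(21) = Fib(20) + Fib(19) = 6765 + 4181 = 10946

10946


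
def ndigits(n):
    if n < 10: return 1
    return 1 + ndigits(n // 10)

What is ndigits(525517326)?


ndigits(525517326) = 1 + ndigits(52551732)
ndigits(52551732) = 1 + ndigits(5255173)
ndigits(5255173) = 1 + ndigits(525517)
ndigits(525517) = 1 + ndigits(52551)
ndigits(52551) = 1 + ndigits(5255)
ndigits(5255) = 1 + ndigits(525)
ndigits(525) = 1 + ndigits(52)
ndigits(52) = 1 + ndigits(5)
ndigits(5) = 1  (base case: 5 < 10)
Unwinding: 1 + 1 + 1 + 1 + 1 + 1 + 1 + 1 + 1 = 9

9


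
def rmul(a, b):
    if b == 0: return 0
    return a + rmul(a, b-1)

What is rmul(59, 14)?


rmul(59, 14) = 59 + rmul(59, 13)
rmul(59, 13) = 59 + rmul(59, 12)
rmul(59, 12) = 59 + rmul(59, 11)
rmul(59, 11) = 59 + rmul(59, 10)
rmul(59, 10) = 59 + rmul(59, 9)
rmul(59, 9) = 59 + rmul(59, 8)
rmul(59, 8) = 59 + rmul(59, 7)
rmul(59, 7) = 59 + rmul(59, 6)
rmul(59, 6) = 59 + rmul(59, 5)
rmul(59, 5) = 59 + rmul(59, 4)
rmul(59, 4) = 59 + rmul(59, 3)
rmul(59, 3) = 59 + rmul(59, 2)
rmul(59, 2) = 59 + rmul(59, 1)
rmul(59, 1) = 59 + rmul(59, 0)
rmul(59, 0) = 0  (base case)
Total: 59 + 59 + 59 + 59 + 59 + 59 + 59 + 59 + 59 + 59 + 59 + 59 + 59 + 59 + 0 = 826

826


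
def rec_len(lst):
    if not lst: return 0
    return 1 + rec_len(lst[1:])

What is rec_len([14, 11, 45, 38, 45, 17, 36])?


rec_len([14, 11, 45, 38, 45, 17, 36]) = 1 + rec_len([11, 45, 38, 45, 17, 36])
rec_len([11, 45, 38, 45, 17, 36]) = 1 + rec_len([45, 38, 45, 17, 36])
rec_len([45, 38, 45, 17, 36]) = 1 + rec_len([38, 45, 17, 36])
rec_len([38, 45, 17, 36]) = 1 + rec_len([45, 17, 36])
rec_len([45, 17, 36]) = 1 + rec_len([17, 36])
rec_len([17, 36]) = 1 + rec_len([36])
rec_len([36]) = 1 + rec_len([])
rec_len([]) = 0  (base case)
Unwinding: 1 + 1 + 1 + 1 + 1 + 1 + 1 + 0 = 7

7


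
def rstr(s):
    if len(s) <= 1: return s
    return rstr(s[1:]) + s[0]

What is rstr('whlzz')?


rstr('whlzz') = rstr('hlzz') + 'w'
rstr('hlzz') = rstr('lzz') + 'h'
rstr('lzz') = rstr('zz') + 'l'
rstr('zz') = rstr('z') + 'z'
rstr('z') = 'z'  (base case)
Concatenating: 'z' + 'z' + 'l' + 'h' + 'w' = 'zzlhw'

zzlhw


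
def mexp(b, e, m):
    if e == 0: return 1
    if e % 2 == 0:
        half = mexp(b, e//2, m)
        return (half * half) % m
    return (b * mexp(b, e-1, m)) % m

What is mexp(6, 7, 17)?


mexp(6, 7, 17): e is odd, compute mexp(6, 6, 17)
  mexp(6, 6, 17): e is even, compute mexp(6, 3, 17)
    mexp(6, 3, 17): e is odd, compute mexp(6, 2, 17)
      mexp(6, 2, 17): e is even, compute mexp(6, 1, 17)
        mexp(6, 1, 17): e is odd, compute mexp(6, 0, 17)
          mexp(6, 0, 17) = 1
        (6 * 1) % 17 = 6
      half=6, (6*6) % 17 = 2
    (6 * 2) % 17 = 12
  half=12, (12*12) % 17 = 8
(6 * 8) % 17 = 14

14


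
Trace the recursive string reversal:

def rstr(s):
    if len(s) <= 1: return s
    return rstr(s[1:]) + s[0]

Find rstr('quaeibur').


rstr('quaeibur') = rstr('uaeibur') + 'q'
rstr('uaeibur') = rstr('aeibur') + 'u'
rstr('aeibur') = rstr('eibur') + 'a'
rstr('eibur') = rstr('ibur') + 'e'
rstr('ibur') = rstr('bur') + 'i'
rstr('bur') = rstr('ur') + 'b'
rstr('ur') = rstr('r') + 'u'
rstr('r') = 'r'  (base case)
Concatenating: 'r' + 'u' + 'b' + 'i' + 'e' + 'a' + 'u' + 'q' = 'rubieauq'

rubieauq


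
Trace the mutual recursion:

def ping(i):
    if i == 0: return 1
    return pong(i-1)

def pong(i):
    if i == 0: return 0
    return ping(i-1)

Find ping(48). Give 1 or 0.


ping(48) = pong(47)
pong(47) = ping(46)
ping(46) = pong(45)
pong(45) = ping(44)
ping(44) = pong(43)
pong(43) = ping(42)
ping(42) = pong(41)
pong(41) = ping(40)
ping(40) = pong(39)
pong(39) = ping(38)
ping(38) = pong(37)
pong(37) = ping(36)
ping(36) = pong(35)
pong(35) = ping(34)
ping(34) = pong(33)
pong(33) = ping(32)
ping(32) = pong(31)
pong(31) = ping(30)
ping(30) = pong(29)
pong(29) = ping(28)
ping(28) = pong(27)
pong(27) = ping(26)
ping(26) = pong(25)
pong(25) = ping(24)
ping(24) = pong(23)
pong(23) = ping(22)
ping(22) = pong(21)
pong(21) = ping(20)
ping(20) = pong(19)
pong(19) = ping(18)
ping(18) = pong(17)
pong(17) = ping(16)
ping(16) = pong(15)
pong(15) = ping(14)
ping(14) = pong(13)
pong(13) = ping(12)
ping(12) = pong(11)
pong(11) = ping(10)
ping(10) = pong(9)
pong(9) = ping(8)
ping(8) = pong(7)
pong(7) = ping(6)
ping(6) = pong(5)
pong(5) = ping(4)
ping(4) = pong(3)
pong(3) = ping(2)
ping(2) = pong(1)
pong(1) = ping(0)
ping(0) = 1  (base case)
Result: 1

1


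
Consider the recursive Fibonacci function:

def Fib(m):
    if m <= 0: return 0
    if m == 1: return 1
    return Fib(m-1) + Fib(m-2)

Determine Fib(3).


Computing Fib(3) bottom-up:
Fib(0) = 0
Fib(1) = 1
Fib(2) = Fib(1) + Fib(0) = 1 + 0 = 1
Fib(3) = Fib(2) + Fib(1) = 1 + 1 = 2

2


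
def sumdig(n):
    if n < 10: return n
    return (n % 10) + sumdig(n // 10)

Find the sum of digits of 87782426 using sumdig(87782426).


sumdig(87782426) = 6 + sumdig(8778242)
sumdig(8778242) = 2 + sumdig(877824)
sumdig(877824) = 4 + sumdig(87782)
sumdig(87782) = 2 + sumdig(8778)
sumdig(8778) = 8 + sumdig(877)
sumdig(877) = 7 + sumdig(87)
sumdig(87) = 7 + sumdig(8)
sumdig(8) = 8  (base case)
Total: 6 + 2 + 4 + 2 + 8 + 7 + 7 + 8 = 44

44


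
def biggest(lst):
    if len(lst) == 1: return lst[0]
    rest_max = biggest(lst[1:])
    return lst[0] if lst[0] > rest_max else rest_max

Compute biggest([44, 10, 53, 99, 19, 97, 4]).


biggest([44, 10, 53, 99, 19, 97, 4]): compare 44 with biggest([10, 53, 99, 19, 97, 4])
biggest([10, 53, 99, 19, 97, 4]): compare 10 with biggest([53, 99, 19, 97, 4])
biggest([53, 99, 19, 97, 4]): compare 53 with biggest([99, 19, 97, 4])
biggest([99, 19, 97, 4]): compare 99 with biggest([19, 97, 4])
biggest([19, 97, 4]): compare 19 with biggest([97, 4])
biggest([97, 4]): compare 97 with biggest([4])
biggest([4]) = 4  (base case)
Compare 97 with 4 -> 97
Compare 19 with 97 -> 97
Compare 99 with 97 -> 99
Compare 53 with 99 -> 99
Compare 10 with 99 -> 99
Compare 44 with 99 -> 99

99


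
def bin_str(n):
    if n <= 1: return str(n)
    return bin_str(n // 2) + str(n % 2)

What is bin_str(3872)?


bin_str(3872) = bin_str(1936) + '0'
bin_str(1936) = bin_str(968) + '0'
bin_str(968) = bin_str(484) + '0'
bin_str(484) = bin_str(242) + '0'
bin_str(242) = bin_str(121) + '0'
bin_str(121) = bin_str(60) + '1'
bin_str(60) = bin_str(30) + '0'
bin_str(30) = bin_str(15) + '0'
bin_str(15) = bin_str(7) + '1'
bin_str(7) = bin_str(3) + '1'
bin_str(3) = bin_str(1) + '1'
bin_str(1) = '1'  (base case)
Concatenating: '1' + '1' + '1' + '1' + '0' + '0' + '1' + '0' + '0' + '0' + '0' + '0' = '111100100000'

111100100000


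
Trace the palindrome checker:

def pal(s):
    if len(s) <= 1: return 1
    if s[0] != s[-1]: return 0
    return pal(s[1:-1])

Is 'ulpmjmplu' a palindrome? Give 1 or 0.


pal('ulpmjmplu'): s[0]='u' == s[-1]='u' -> check pal('lpmjmpl')
pal('lpmjmpl'): s[0]='l' == s[-1]='l' -> check pal('pmjmp')
pal('pmjmp'): s[0]='p' == s[-1]='p' -> check pal('mjm')
pal('mjm'): s[0]='m' == s[-1]='m' -> check pal('j')
pal('j'): len <= 1 -> return 1  (base case)
Result: 1 (palindrome)

1


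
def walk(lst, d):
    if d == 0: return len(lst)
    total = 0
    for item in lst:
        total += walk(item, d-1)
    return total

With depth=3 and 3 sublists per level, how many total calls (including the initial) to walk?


At depth 0 (root): 1 call
At depth 1: each of 1 parents calls walk on 3 children = 3 calls
At depth 2: each of 3 parents calls walk on 3 children = 9 calls
At depth 3: each of 9 parents calls walk on 3 children = 27 calls
Total: 1 + 3 + 9 + 27 = 40

40


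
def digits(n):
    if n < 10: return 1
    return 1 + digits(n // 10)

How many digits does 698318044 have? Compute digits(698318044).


digits(698318044) = 1 + digits(69831804)
digits(69831804) = 1 + digits(6983180)
digits(6983180) = 1 + digits(698318)
digits(698318) = 1 + digits(69831)
digits(69831) = 1 + digits(6983)
digits(6983) = 1 + digits(698)
digits(698) = 1 + digits(69)
digits(69) = 1 + digits(6)
digits(6) = 1  (base case: 6 < 10)
Unwinding: 1 + 1 + 1 + 1 + 1 + 1 + 1 + 1 + 1 = 9

9


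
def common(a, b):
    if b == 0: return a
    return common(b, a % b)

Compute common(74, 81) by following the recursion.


common(74, 81) = common(81, 74)
common(81, 74) = common(74, 7)
common(74, 7) = common(7, 4)
common(7, 4) = common(4, 3)
common(4, 3) = common(3, 1)
common(3, 1) = common(1, 0)
common(1, 0) = 1  (base case)

1


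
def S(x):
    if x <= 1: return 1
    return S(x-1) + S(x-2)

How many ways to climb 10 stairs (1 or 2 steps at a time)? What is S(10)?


Building up from base cases:
S(0) = 1
S(1) = 1
S(2) = S(1) + S(0) = 1 + 1 = 2
S(3) = S(2) + S(1) = 2 + 1 = 3
S(4) = S(3) + S(2) = 3 + 2 = 5
S(5) = S(4) + S(3) = 5 + 3 = 8
S(6) = S(5) + S(4) = 8 + 5 = 13
S(7) = S(6) + S(5) = 13 + 8 = 21
S(8) = S(7) + S(6) = 21 + 13 = 34
S(9) = S(8) + S(7) = 34 + 21 = 55
S(10) = S(9) + S(8) = 55 + 34 = 89

89


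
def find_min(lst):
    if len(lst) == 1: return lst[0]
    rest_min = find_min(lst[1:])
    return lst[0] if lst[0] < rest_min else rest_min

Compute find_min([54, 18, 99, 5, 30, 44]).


find_min([54, 18, 99, 5, 30, 44]): compare 54 with find_min([18, 99, 5, 30, 44])
find_min([18, 99, 5, 30, 44]): compare 18 with find_min([99, 5, 30, 44])
find_min([99, 5, 30, 44]): compare 99 with find_min([5, 30, 44])
find_min([5, 30, 44]): compare 5 with find_min([30, 44])
find_min([30, 44]): compare 30 with find_min([44])
find_min([44]) = 44  (base case)
Compare 30 with 44 -> 30
Compare 5 with 30 -> 5
Compare 99 with 5 -> 5
Compare 18 with 5 -> 5
Compare 54 with 5 -> 5

5


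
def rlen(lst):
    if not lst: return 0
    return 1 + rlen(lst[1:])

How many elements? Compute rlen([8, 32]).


rlen([8, 32]) = 1 + rlen([32])
rlen([32]) = 1 + rlen([])
rlen([]) = 0  (base case)
Unwinding: 1 + 1 + 0 = 2

2


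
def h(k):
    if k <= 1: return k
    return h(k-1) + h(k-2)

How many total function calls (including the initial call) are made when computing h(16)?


Let C(n) = total calls for h(n)
C(0) = 1, C(1) = 1
C(2) = 1 + C(1) + C(0) = 1 + 1 + 1 = 3
C(3) = 1 + C(2) + C(1) = 1 + 3 + 1 = 5
C(4) = 1 + C(3) + C(2) = 1 + 5 + 3 = 9
C(5) = 1 + C(4) + C(3) = 1 + 9 + 5 = 15
C(6) = 1 + C(5) + C(4) = 1 + 15 + 9 = 25
C(7) = 1 + C(6) + C(5) = 1 + 25 + 15 = 41
C(8) = 1 + C(7) + C(6) = 1 + 41 + 25 = 67
C(9) = 1 + C(8) + C(7) = 1 + 67 + 41 = 109
C(10) = 1 + C(9) + C(8) = 1 + 109 + 67 = 177
C(11) = 1 + C(10) + C(9) = 1 + 177 + 109 = 287
C(12) = 1 + C(11) + C(10) = 1 + 287 + 177 = 465
C(13) = 1 + C(12) + C(11) = 1 + 465 + 287 = 753
C(14) = 1 + C(13) + C(12) = 1 + 753 + 465 = 1219
C(15) = 1 + C(14) + C(13) = 1 + 1219 + 753 = 1973
C(16) = 1 + C(15) + C(14) = 1 + 1973 + 1219 = 3193

3193


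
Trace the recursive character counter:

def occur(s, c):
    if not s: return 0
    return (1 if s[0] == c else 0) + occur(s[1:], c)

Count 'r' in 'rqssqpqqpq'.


s[0]='r' == 'r' -> 1
s[0]='q' != 'r' -> 0
s[0]='s' != 'r' -> 0
s[0]='s' != 'r' -> 0
s[0]='q' != 'r' -> 0
s[0]='p' != 'r' -> 0
s[0]='q' != 'r' -> 0
s[0]='q' != 'r' -> 0
s[0]='p' != 'r' -> 0
s[0]='q' != 'r' -> 0
Sum: 1 + 0 + 0 + 0 + 0 + 0 + 0 + 0 + 0 + 0 = 1

1


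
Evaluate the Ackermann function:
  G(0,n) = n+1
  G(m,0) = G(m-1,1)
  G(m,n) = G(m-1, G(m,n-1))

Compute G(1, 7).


G(1, 7) = G(0, G(1, 6))
  G(1, 6) = G(0, G(1, 5))
    G(1, 5) = G(0, G(1, 4))
      G(1, 4) = G(0, G(1, 3))
        G(1, 3) = G(0, G(1, 2))
          G(1, 2) = G(0, G(1, 1))
          G(1, 1) = G(0, G(1, 0))
          G(1, 0) = G(0, 1)
          G(0, 1) = 2
            = G(0, 2)
          G(0, 2) = 3
            = G(0, 3)
          G(0, 3) = 4
          = G(0, 4)
          G(0, 4) = 5
        = G(0, 5)
        G(0, 5) = 6
      = G(0, 6)
      G(0, 6) = 7
    = G(0, 7)
    G(0, 7) = 8
  = G(0, 8)
  G(0, 8) = 9
Result: G(1, 7) = 9

9


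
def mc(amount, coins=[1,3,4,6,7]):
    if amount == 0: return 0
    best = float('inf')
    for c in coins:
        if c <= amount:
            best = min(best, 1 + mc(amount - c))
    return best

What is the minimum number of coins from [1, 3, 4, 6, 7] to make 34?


Building up with DP:
mc(0) = 0
mc(1) = min(1+mc(0)=1+0=1) = 1
mc(2) = min(1+mc(1)=1+1=2) = 2
mc(3) = min(1+mc(2)=1+2=3, 1+mc(0)=1+0=1) = 1
mc(4) = min(1+mc(3)=1+1=2, 1+mc(1)=1+1=2, 1+mc(0)=1+0=1) = 1
mc(5) = min(1+mc(4)=1+1=2, 1+mc(2)=1+2=3, 1+mc(1)=1+1=2) = 2
mc(6) = min(1+mc(5)=1+2=3, 1+mc(3)=1+1=2, 1+mc(2)=1+2=3, 1+mc(0)=1+0=1) = 1
mc(7) = min(1+mc(6)=1+1=2, 1+mc(4)=1+1=2, 1+mc(3)=1+1=2, 1+mc(1)=1+1=2, 1+mc(0)=1+0=1) = 1
mc(8) = min(1+mc(7)=1+1=2, 1+mc(5)=1+2=3, 1+mc(4)=1+1=2, 1+mc(2)=1+2=3, 1+mc(1)=1+1=2) = 2
mc(9) = min(1+mc(8)=1+2=3, 1+mc(6)=1+1=2, 1+mc(5)=1+2=3, 1+mc(3)=1+1=2, 1+mc(2)=1+2=3) = 2
mc(10) = min(1+mc(9)=1+2=3, 1+mc(7)=1+1=2, 1+mc(6)=1+1=2, 1+mc(4)=1+1=2, 1+mc(3)=1+1=2) = 2
mc(11) = min(1+mc(10)=1+2=3, 1+mc(8)=1+2=3, 1+mc(7)=1+1=2, 1+mc(5)=1+2=3, 1+mc(4)=1+1=2) = 2
mc(12) = min(1+mc(11)=1+2=3, 1+mc(9)=1+2=3, 1+mc(8)=1+2=3, 1+mc(6)=1+1=2, 1+mc(5)=1+2=3) = 2
mc(13) = min(1+mc(12)=1+2=3, 1+mc(10)=1+2=3, 1+mc(9)=1+2=3, 1+mc(7)=1+1=2, 1+mc(6)=1+1=2) = 2
mc(14) = min(1+mc(13)=1+2=3, 1+mc(11)=1+2=3, 1+mc(10)=1+2=3, 1+mc(8)=1+2=3, 1+mc(7)=1+1=2) = 2
mc(15) = min(1+mc(14)=1+2=3, 1+mc(12)=1+2=3, 1+mc(11)=1+2=3, 1+mc(9)=1+2=3, 1+mc(8)=1+2=3) = 3
mc(16) = min(1+mc(15)=1+3=4, 1+mc(13)=1+2=3, 1+mc(12)=1+2=3, 1+mc(10)=1+2=3, 1+mc(9)=1+2=3) = 3
mc(17) = min(1+mc(16)=1+3=4, 1+mc(14)=1+2=3, 1+mc(13)=1+2=3, 1+mc(11)=1+2=3, 1+mc(10)=1+2=3) = 3
mc(18) = min(1+mc(17)=1+3=4, 1+mc(15)=1+3=4, 1+mc(14)=1+2=3, 1+mc(12)=1+2=3, 1+mc(11)=1+2=3) = 3
mc(19) = min(1+mc(18)=1+3=4, 1+mc(16)=1+3=4, 1+mc(15)=1+3=4, 1+mc(13)=1+2=3, 1+mc(12)=1+2=3) = 3
mc(20) = min(1+mc(19)=1+3=4, 1+mc(17)=1+3=4, 1+mc(16)=1+3=4, 1+mc(14)=1+2=3, 1+mc(13)=1+2=3) = 3
mc(21) = min(1+mc(20)=1+3=4, 1+mc(18)=1+3=4, 1+mc(17)=1+3=4, 1+mc(15)=1+3=4, 1+mc(14)=1+2=3) = 3
mc(22) = min(1+mc(21)=1+3=4, 1+mc(19)=1+3=4, 1+mc(18)=1+3=4, 1+mc(16)=1+3=4, 1+mc(15)=1+3=4) = 4
mc(23) = min(1+mc(22)=1+4=5, 1+mc(20)=1+3=4, 1+mc(19)=1+3=4, 1+mc(17)=1+3=4, 1+mc(16)=1+3=4) = 4
mc(24) = min(1+mc(23)=1+4=5, 1+mc(21)=1+3=4, 1+mc(20)=1+3=4, 1+mc(18)=1+3=4, 1+mc(17)=1+3=4) = 4
mc(25) = min(1+mc(24)=1+4=5, 1+mc(22)=1+4=5, 1+mc(21)=1+3=4, 1+mc(19)=1+3=4, 1+mc(18)=1+3=4) = 4
mc(26) = min(1+mc(25)=1+4=5, 1+mc(23)=1+4=5, 1+mc(22)=1+4=5, 1+mc(20)=1+3=4, 1+mc(19)=1+3=4) = 4
mc(27) = min(1+mc(26)=1+4=5, 1+mc(24)=1+4=5, 1+mc(23)=1+4=5, 1+mc(21)=1+3=4, 1+mc(20)=1+3=4) = 4
mc(28) = min(1+mc(27)=1+4=5, 1+mc(25)=1+4=5, 1+mc(24)=1+4=5, 1+mc(22)=1+4=5, 1+mc(21)=1+3=4) = 4
mc(29) = min(1+mc(28)=1+4=5, 1+mc(26)=1+4=5, 1+mc(25)=1+4=5, 1+mc(23)=1+4=5, 1+mc(22)=1+4=5) = 5
mc(30) = min(1+mc(29)=1+5=6, 1+mc(27)=1+4=5, 1+mc(26)=1+4=5, 1+mc(24)=1+4=5, 1+mc(23)=1+4=5) = 5
mc(31) = min(1+mc(30)=1+5=6, 1+mc(28)=1+4=5, 1+mc(27)=1+4=5, 1+mc(25)=1+4=5, 1+mc(24)=1+4=5) = 5
mc(32) = min(1+mc(31)=1+5=6, 1+mc(29)=1+5=6, 1+mc(28)=1+4=5, 1+mc(26)=1+4=5, 1+mc(25)=1+4=5) = 5
mc(33) = min(1+mc(32)=1+5=6, 1+mc(30)=1+5=6, 1+mc(29)=1+5=6, 1+mc(27)=1+4=5, 1+mc(26)=1+4=5) = 5
mc(34) = min(1+mc(33)=1+5=6, 1+mc(31)=1+5=6, 1+mc(30)=1+5=6, 1+mc(28)=1+4=5, 1+mc(27)=1+4=5) = 5

5


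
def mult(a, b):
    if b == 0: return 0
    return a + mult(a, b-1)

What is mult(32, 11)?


mult(32, 11) = 32 + mult(32, 10)
mult(32, 10) = 32 + mult(32, 9)
mult(32, 9) = 32 + mult(32, 8)
mult(32, 8) = 32 + mult(32, 7)
mult(32, 7) = 32 + mult(32, 6)
mult(32, 6) = 32 + mult(32, 5)
mult(32, 5) = 32 + mult(32, 4)
mult(32, 4) = 32 + mult(32, 3)
mult(32, 3) = 32 + mult(32, 2)
mult(32, 2) = 32 + mult(32, 1)
mult(32, 1) = 32 + mult(32, 0)
mult(32, 0) = 0  (base case)
Total: 32 + 32 + 32 + 32 + 32 + 32 + 32 + 32 + 32 + 32 + 32 + 0 = 352

352


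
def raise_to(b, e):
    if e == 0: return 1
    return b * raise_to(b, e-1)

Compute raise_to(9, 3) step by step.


raise_to(9, 3)
= 9 * raise_to(9, 2)
= 9 * 9 * raise_to(9, 1)
= 9 * 9 * 9 * raise_to(9, 0)
= 9 * 9 * 9 * 1
= 729

729


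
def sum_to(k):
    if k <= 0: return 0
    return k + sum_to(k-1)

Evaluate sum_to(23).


sum_to(23)
= 23 + 22 + 21 + 20 + 19 + 18 + 17 + 16 + 15 + 14 + 13 + 12 + 11 + 10 + 9 + 8 + 7 + 6 + 5 + 4 + 3 + 2 + 1 + sum_to(0)
= 23 + 22 + 21 + 20 + 19 + 18 + 17 + 16 + 15 + 14 + 13 + 12 + 11 + 10 + 9 + 8 + 7 + 6 + 5 + 4 + 3 + 2 + 1 + 0
= 276

276


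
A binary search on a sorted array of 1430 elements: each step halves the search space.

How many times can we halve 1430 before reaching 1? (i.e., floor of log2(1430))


1430 / 2 = 715
715 / 2 = 357
357 / 2 = 178
178 / 2 = 89
89 / 2 = 44
44 / 2 = 22
22 / 2 = 11
11 / 2 = 5
5 / 2 = 2
2 / 2 = 1
Reached 1 after 10 halvings

10


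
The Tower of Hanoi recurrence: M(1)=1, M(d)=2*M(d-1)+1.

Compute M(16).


M(16) = 2 * M(15) + 1
M(15) = 2 * M(14) + 1
M(14) = 2 * M(13) + 1
M(13) = 2 * M(12) + 1
M(12) = 2 * M(11) + 1
M(11) = 2 * M(10) + 1
M(10) = 2 * M(9) + 1
M(9) = 2 * M(8) + 1
M(8) = 2 * M(7) + 1
M(7) = 2 * M(6) + 1
M(6) = 2 * M(5) + 1
M(5) = 2 * M(4) + 1
M(4) = 2 * M(3) + 1
M(3) = 2 * M(2) + 1
M(2) = 2 * M(1) + 1
M(1) = 1  (base case)
M(2) = 2 * 1 + 1 = 3
M(3) = 2 * 3 + 1 = 7
M(4) = 2 * 7 + 1 = 15
M(5) = 2 * 15 + 1 = 31
M(6) = 2 * 31 + 1 = 63
M(7) = 2 * 63 + 1 = 127
M(8) = 2 * 127 + 1 = 255
M(9) = 2 * 255 + 1 = 511
M(10) = 2 * 511 + 1 = 1023
M(11) = 2 * 1023 + 1 = 2047
M(12) = 2 * 2047 + 1 = 4095
M(13) = 2 * 4095 + 1 = 8191
M(14) = 2 * 8191 + 1 = 16383
M(15) = 2 * 16383 + 1 = 32767
M(16) = 2 * 32767 + 1 = 65535

65535


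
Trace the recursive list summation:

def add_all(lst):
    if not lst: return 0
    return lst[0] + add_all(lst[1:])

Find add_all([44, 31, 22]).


add_all([44, 31, 22]) = 44 + add_all([31, 22])
add_all([31, 22]) = 31 + add_all([22])
add_all([22]) = 22 + add_all([])
add_all([]) = 0  (base case)
Total: 44 + 31 + 22 + 0 = 97

97


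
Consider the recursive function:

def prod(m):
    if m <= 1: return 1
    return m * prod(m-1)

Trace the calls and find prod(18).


prod(18)
= 18 * prod(17)
= 18 * 17 * prod(16)
= 18 * 17 * 16 * prod(15)
= 18 * 17 * 16 * 15 * prod(14)
= 18 * 17 * 16 * 15 * 14 * prod(13)
= 18 * 17 * 16 * 15 * 14 * 13 * prod(12)
= 18 * 17 * 16 * 15 * 14 * 13 * 12 * prod(11)
= 18 * 17 * 16 * 15 * 14 * 13 * 12 * 11 * prod(10)
= 18 * 17 * 16 * 15 * 14 * 13 * 12 * 11 * 10 * prod(9)
= 18 * 17 * 16 * 15 * 14 * 13 * 12 * 11 * 10 * 9 * prod(8)
= 18 * 17 * 16 * 15 * 14 * 13 * 12 * 11 * 10 * 9 * 8 * prod(7)
= 18 * 17 * 16 * 15 * 14 * 13 * 12 * 11 * 10 * 9 * 8 * 7 * prod(6)
= 18 * 17 * 16 * 15 * 14 * 13 * 12 * 11 * 10 * 9 * 8 * 7 * 6 * prod(5)
= 18 * 17 * 16 * 15 * 14 * 13 * 12 * 11 * 10 * 9 * 8 * 7 * 6 * 5 * prod(4)
= 18 * 17 * 16 * 15 * 14 * 13 * 12 * 11 * 10 * 9 * 8 * 7 * 6 * 5 * 4 * prod(3)
= 18 * 17 * 16 * 15 * 14 * 13 * 12 * 11 * 10 * 9 * 8 * 7 * 6 * 5 * 4 * 3 * prod(2)
= 18 * 17 * 16 * 15 * 14 * 13 * 12 * 11 * 10 * 9 * 8 * 7 * 6 * 5 * 4 * 3 * 2 * prod(1)
= 18 * 17 * 16 * 15 * 14 * 13 * 12 * 11 * 10 * 9 * 8 * 7 * 6 * 5 * 4 * 3 * 2 * 1
= 6402373705728000

6402373705728000


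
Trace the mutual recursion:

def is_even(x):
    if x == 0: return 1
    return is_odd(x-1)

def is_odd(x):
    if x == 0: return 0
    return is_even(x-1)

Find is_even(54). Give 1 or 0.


is_even(54) = is_odd(53)
is_odd(53) = is_even(52)
is_even(52) = is_odd(51)
is_odd(51) = is_even(50)
is_even(50) = is_odd(49)
is_odd(49) = is_even(48)
is_even(48) = is_odd(47)
is_odd(47) = is_even(46)
is_even(46) = is_odd(45)
is_odd(45) = is_even(44)
is_even(44) = is_odd(43)
is_odd(43) = is_even(42)
is_even(42) = is_odd(41)
is_odd(41) = is_even(40)
is_even(40) = is_odd(39)
is_odd(39) = is_even(38)
is_even(38) = is_odd(37)
is_odd(37) = is_even(36)
is_even(36) = is_odd(35)
is_odd(35) = is_even(34)
is_even(34) = is_odd(33)
is_odd(33) = is_even(32)
is_even(32) = is_odd(31)
is_odd(31) = is_even(30)
is_even(30) = is_odd(29)
is_odd(29) = is_even(28)
is_even(28) = is_odd(27)
is_odd(27) = is_even(26)
is_even(26) = is_odd(25)
is_odd(25) = is_even(24)
is_even(24) = is_odd(23)
is_odd(23) = is_even(22)
is_even(22) = is_odd(21)
is_odd(21) = is_even(20)
is_even(20) = is_odd(19)
is_odd(19) = is_even(18)
is_even(18) = is_odd(17)
is_odd(17) = is_even(16)
is_even(16) = is_odd(15)
is_odd(15) = is_even(14)
is_even(14) = is_odd(13)
is_odd(13) = is_even(12)
is_even(12) = is_odd(11)
is_odd(11) = is_even(10)
is_even(10) = is_odd(9)
is_odd(9) = is_even(8)
is_even(8) = is_odd(7)
is_odd(7) = is_even(6)
is_even(6) = is_odd(5)
is_odd(5) = is_even(4)
is_even(4) = is_odd(3)
is_odd(3) = is_even(2)
is_even(2) = is_odd(1)
is_odd(1) = is_even(0)
is_even(0) = 1  (base case)
Result: 1

1


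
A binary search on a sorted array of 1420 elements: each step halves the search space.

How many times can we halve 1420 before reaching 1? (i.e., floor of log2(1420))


1420 / 2 = 710
710 / 2 = 355
355 / 2 = 177
177 / 2 = 88
88 / 2 = 44
44 / 2 = 22
22 / 2 = 11
11 / 2 = 5
5 / 2 = 2
2 / 2 = 1
Reached 1 after 10 halvings

10


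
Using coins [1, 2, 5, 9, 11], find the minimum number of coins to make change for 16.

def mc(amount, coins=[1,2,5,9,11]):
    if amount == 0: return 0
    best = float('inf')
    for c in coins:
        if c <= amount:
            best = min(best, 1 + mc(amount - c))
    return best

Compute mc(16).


Building up with DP:
mc(0) = 0
mc(1) = min(1+mc(0)=1+0=1) = 1
mc(2) = min(1+mc(1)=1+1=2, 1+mc(0)=1+0=1) = 1
mc(3) = min(1+mc(2)=1+1=2, 1+mc(1)=1+1=2) = 2
mc(4) = min(1+mc(3)=1+2=3, 1+mc(2)=1+1=2) = 2
mc(5) = min(1+mc(4)=1+2=3, 1+mc(3)=1+2=3, 1+mc(0)=1+0=1) = 1
mc(6) = min(1+mc(5)=1+1=2, 1+mc(4)=1+2=3, 1+mc(1)=1+1=2) = 2
mc(7) = min(1+mc(6)=1+2=3, 1+mc(5)=1+1=2, 1+mc(2)=1+1=2) = 2
mc(8) = min(1+mc(7)=1+2=3, 1+mc(6)=1+2=3, 1+mc(3)=1+2=3) = 3
mc(9) = min(1+mc(8)=1+3=4, 1+mc(7)=1+2=3, 1+mc(4)=1+2=3, 1+mc(0)=1+0=1) = 1
mc(10) = min(1+mc(9)=1+1=2, 1+mc(8)=1+3=4, 1+mc(5)=1+1=2, 1+mc(1)=1+1=2) = 2
mc(11) = min(1+mc(10)=1+2=3, 1+mc(9)=1+1=2, 1+mc(6)=1+2=3, 1+mc(2)=1+1=2, 1+mc(0)=1+0=1) = 1
mc(12) = min(1+mc(11)=1+1=2, 1+mc(10)=1+2=3, 1+mc(7)=1+2=3, 1+mc(3)=1+2=3, 1+mc(1)=1+1=2) = 2
mc(13) = min(1+mc(12)=1+2=3, 1+mc(11)=1+1=2, 1+mc(8)=1+3=4, 1+mc(4)=1+2=3, 1+mc(2)=1+1=2) = 2
mc(14) = min(1+mc(13)=1+2=3, 1+mc(12)=1+2=3, 1+mc(9)=1+1=2, 1+mc(5)=1+1=2, 1+mc(3)=1+2=3) = 2
mc(15) = min(1+mc(14)=1+2=3, 1+mc(13)=1+2=3, 1+mc(10)=1+2=3, 1+mc(6)=1+2=3, 1+mc(4)=1+2=3) = 3
mc(16) = min(1+mc(15)=1+3=4, 1+mc(14)=1+2=3, 1+mc(11)=1+1=2, 1+mc(7)=1+2=3, 1+mc(5)=1+1=2) = 2

2


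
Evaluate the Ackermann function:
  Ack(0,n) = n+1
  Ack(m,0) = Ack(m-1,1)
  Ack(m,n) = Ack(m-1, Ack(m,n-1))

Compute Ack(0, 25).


Ack(0, 25) = 26
Result: Ack(0, 25) = 26

26


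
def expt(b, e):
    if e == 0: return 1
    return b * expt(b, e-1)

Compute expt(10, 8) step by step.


expt(10, 8)
= 10 * expt(10, 7)
= 10 * 10 * expt(10, 6)
= 10 * 10 * 10 * expt(10, 5)
= 10 * 10 * 10 * 10 * expt(10, 4)
= 10 * 10 * 10 * 10 * 10 * expt(10, 3)
= 10 * 10 * 10 * 10 * 10 * 10 * expt(10, 2)
= 10 * 10 * 10 * 10 * 10 * 10 * 10 * expt(10, 1)
= 10 * 10 * 10 * 10 * 10 * 10 * 10 * 10 * expt(10, 0)
= 10 * 10 * 10 * 10 * 10 * 10 * 10 * 10 * 1
= 100000000

100000000


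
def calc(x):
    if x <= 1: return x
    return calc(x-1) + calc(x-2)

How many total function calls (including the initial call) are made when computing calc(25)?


Let C(n) = total calls for calc(n)
C(0) = 1, C(1) = 1
C(2) = 1 + C(1) + C(0) = 1 + 1 + 1 = 3
C(3) = 1 + C(2) + C(1) = 1 + 3 + 1 = 5
C(4) = 1 + C(3) + C(2) = 1 + 5 + 3 = 9
C(5) = 1 + C(4) + C(3) = 1 + 9 + 5 = 15
C(6) = 1 + C(5) + C(4) = 1 + 15 + 9 = 25
C(7) = 1 + C(6) + C(5) = 1 + 25 + 15 = 41
C(8) = 1 + C(7) + C(6) = 1 + 41 + 25 = 67
C(9) = 1 + C(8) + C(7) = 1 + 67 + 41 = 109
C(10) = 1 + C(9) + C(8) = 1 + 109 + 67 = 177
C(11) = 1 + C(10) + C(9) = 1 + 177 + 109 = 287
C(12) = 1 + C(11) + C(10) = 1 + 287 + 177 = 465
C(13) = 1 + C(12) + C(11) = 1 + 465 + 287 = 753
C(14) = 1 + C(13) + C(12) = 1 + 753 + 465 = 1219
C(15) = 1 + C(14) + C(13) = 1 + 1219 + 753 = 1973
C(16) = 1 + C(15) + C(14) = 1 + 1973 + 1219 = 3193
C(17) = 1 + C(16) + C(15) = 1 + 3193 + 1973 = 5167
C(18) = 1 + C(17) + C(16) = 1 + 5167 + 3193 = 8361
C(19) = 1 + C(18) + C(17) = 1 + 8361 + 5167 = 13529
C(20) = 1 + C(19) + C(18) = 1 + 13529 + 8361 = 21891
C(21) = 1 + C(20) + C(19) = 1 + 21891 + 13529 = 35421
C(22) = 1 + C(21) + C(20) = 1 + 35421 + 21891 = 57313
C(23) = 1 + C(22) + C(21) = 1 + 57313 + 35421 = 92735
C(24) = 1 + C(23) + C(22) = 1 + 92735 + 57313 = 150049
C(25) = 1 + C(24) + C(23) = 1 + 150049 + 92735 = 242785

242785


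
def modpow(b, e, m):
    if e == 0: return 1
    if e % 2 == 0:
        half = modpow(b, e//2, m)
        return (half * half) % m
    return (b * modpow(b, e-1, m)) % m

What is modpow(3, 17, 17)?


modpow(3, 17, 17): e is odd, compute modpow(3, 16, 17)
  modpow(3, 16, 17): e is even, compute modpow(3, 8, 17)
    modpow(3, 8, 17): e is even, compute modpow(3, 4, 17)
      modpow(3, 4, 17): e is even, compute modpow(3, 2, 17)
        modpow(3, 2, 17): e is even, compute modpow(3, 1, 17)
          modpow(3, 1, 17): e is odd, compute modpow(3, 0, 17)
          modpow(3, 0, 17) = 1
          (3 * 1) % 17 = 3
        half=3, (3*3) % 17 = 9
      half=9, (9*9) % 17 = 13
    half=13, (13*13) % 17 = 16
  half=16, (16*16) % 17 = 1
(3 * 1) % 17 = 3

3


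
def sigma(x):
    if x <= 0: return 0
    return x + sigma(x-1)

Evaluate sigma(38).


sigma(38)
= 38 + 37 + 36 + 35 + 34 + 33 + 32 + 31 + 30 + 29 + 28 + 27 + 26 + 25 + 24 + 23 + 22 + 21 + 20 + 19 + 18 + 17 + 16 + 15 + 14 + 13 + 12 + 11 + 10 + 9 + 8 + 7 + 6 + 5 + 4 + 3 + 2 + 1 + sigma(0)
= 38 + 37 + 36 + 35 + 34 + 33 + 32 + 31 + 30 + 29 + 28 + 27 + 26 + 25 + 24 + 23 + 22 + 21 + 20 + 19 + 18 + 17 + 16 + 15 + 14 + 13 + 12 + 11 + 10 + 9 + 8 + 7 + 6 + 5 + 4 + 3 + 2 + 1 + 0
= 741

741


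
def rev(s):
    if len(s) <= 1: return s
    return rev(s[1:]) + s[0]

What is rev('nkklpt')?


rev('nkklpt') = rev('kklpt') + 'n'
rev('kklpt') = rev('klpt') + 'k'
rev('klpt') = rev('lpt') + 'k'
rev('lpt') = rev('pt') + 'l'
rev('pt') = rev('t') + 'p'
rev('t') = 't'  (base case)
Concatenating: 't' + 'p' + 'l' + 'k' + 'k' + 'n' = 'tplkkn'

tplkkn


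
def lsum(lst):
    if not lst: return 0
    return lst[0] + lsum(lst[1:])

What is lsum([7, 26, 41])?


lsum([7, 26, 41]) = 7 + lsum([26, 41])
lsum([26, 41]) = 26 + lsum([41])
lsum([41]) = 41 + lsum([])
lsum([]) = 0  (base case)
Total: 7 + 26 + 41 + 0 = 74

74


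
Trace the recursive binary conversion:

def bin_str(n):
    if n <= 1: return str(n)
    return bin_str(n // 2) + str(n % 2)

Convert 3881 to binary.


bin_str(3881) = bin_str(1940) + '1'
bin_str(1940) = bin_str(970) + '0'
bin_str(970) = bin_str(485) + '0'
bin_str(485) = bin_str(242) + '1'
bin_str(242) = bin_str(121) + '0'
bin_str(121) = bin_str(60) + '1'
bin_str(60) = bin_str(30) + '0'
bin_str(30) = bin_str(15) + '0'
bin_str(15) = bin_str(7) + '1'
bin_str(7) = bin_str(3) + '1'
bin_str(3) = bin_str(1) + '1'
bin_str(1) = '1'  (base case)
Concatenating: '1' + '1' + '1' + '1' + '0' + '0' + '1' + '0' + '1' + '0' + '0' + '1' = '111100101001'

111100101001


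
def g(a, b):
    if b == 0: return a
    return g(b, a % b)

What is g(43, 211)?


g(43, 211) = g(211, 43)
g(211, 43) = g(43, 39)
g(43, 39) = g(39, 4)
g(39, 4) = g(4, 3)
g(4, 3) = g(3, 1)
g(3, 1) = g(1, 0)
g(1, 0) = 1  (base case)

1


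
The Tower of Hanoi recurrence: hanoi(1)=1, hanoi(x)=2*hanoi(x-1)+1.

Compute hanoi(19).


hanoi(19) = 2 * hanoi(18) + 1
hanoi(18) = 2 * hanoi(17) + 1
hanoi(17) = 2 * hanoi(16) + 1
hanoi(16) = 2 * hanoi(15) + 1
hanoi(15) = 2 * hanoi(14) + 1
hanoi(14) = 2 * hanoi(13) + 1
hanoi(13) = 2 * hanoi(12) + 1
hanoi(12) = 2 * hanoi(11) + 1
hanoi(11) = 2 * hanoi(10) + 1
hanoi(10) = 2 * hanoi(9) + 1
hanoi(9) = 2 * hanoi(8) + 1
hanoi(8) = 2 * hanoi(7) + 1
hanoi(7) = 2 * hanoi(6) + 1
hanoi(6) = 2 * hanoi(5) + 1
hanoi(5) = 2 * hanoi(4) + 1
hanoi(4) = 2 * hanoi(3) + 1
hanoi(3) = 2 * hanoi(2) + 1
hanoi(2) = 2 * hanoi(1) + 1
hanoi(1) = 1  (base case)
hanoi(2) = 2 * 1 + 1 = 3
hanoi(3) = 2 * 3 + 1 = 7
hanoi(4) = 2 * 7 + 1 = 15
hanoi(5) = 2 * 15 + 1 = 31
hanoi(6) = 2 * 31 + 1 = 63
hanoi(7) = 2 * 63 + 1 = 127
hanoi(8) = 2 * 127 + 1 = 255
hanoi(9) = 2 * 255 + 1 = 511
hanoi(10) = 2 * 511 + 1 = 1023
hanoi(11) = 2 * 1023 + 1 = 2047
hanoi(12) = 2 * 2047 + 1 = 4095
hanoi(13) = 2 * 4095 + 1 = 8191
hanoi(14) = 2 * 8191 + 1 = 16383
hanoi(15) = 2 * 16383 + 1 = 32767
hanoi(16) = 2 * 32767 + 1 = 65535
hanoi(17) = 2 * 65535 + 1 = 131071
hanoi(18) = 2 * 131071 + 1 = 262143
hanoi(19) = 2 * 262143 + 1 = 524287

524287


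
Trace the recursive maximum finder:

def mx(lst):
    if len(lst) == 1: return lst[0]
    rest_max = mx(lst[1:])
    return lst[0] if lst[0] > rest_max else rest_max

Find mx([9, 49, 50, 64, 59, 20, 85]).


mx([9, 49, 50, 64, 59, 20, 85]): compare 9 with mx([49, 50, 64, 59, 20, 85])
mx([49, 50, 64, 59, 20, 85]): compare 49 with mx([50, 64, 59, 20, 85])
mx([50, 64, 59, 20, 85]): compare 50 with mx([64, 59, 20, 85])
mx([64, 59, 20, 85]): compare 64 with mx([59, 20, 85])
mx([59, 20, 85]): compare 59 with mx([20, 85])
mx([20, 85]): compare 20 with mx([85])
mx([85]) = 85  (base case)
Compare 20 with 85 -> 85
Compare 59 with 85 -> 85
Compare 64 with 85 -> 85
Compare 50 with 85 -> 85
Compare 49 with 85 -> 85
Compare 9 with 85 -> 85

85


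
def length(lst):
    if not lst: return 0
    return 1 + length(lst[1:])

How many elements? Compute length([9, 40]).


length([9, 40]) = 1 + length([40])
length([40]) = 1 + length([])
length([]) = 0  (base case)
Unwinding: 1 + 1 + 0 = 2

2


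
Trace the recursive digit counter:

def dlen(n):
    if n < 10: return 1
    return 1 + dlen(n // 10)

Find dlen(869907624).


dlen(869907624) = 1 + dlen(86990762)
dlen(86990762) = 1 + dlen(8699076)
dlen(8699076) = 1 + dlen(869907)
dlen(869907) = 1 + dlen(86990)
dlen(86990) = 1 + dlen(8699)
dlen(8699) = 1 + dlen(869)
dlen(869) = 1 + dlen(86)
dlen(86) = 1 + dlen(8)
dlen(8) = 1  (base case: 8 < 10)
Unwinding: 1 + 1 + 1 + 1 + 1 + 1 + 1 + 1 + 1 = 9

9


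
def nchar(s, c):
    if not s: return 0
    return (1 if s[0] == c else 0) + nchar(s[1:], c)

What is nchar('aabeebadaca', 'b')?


s[0]='a' != 'b' -> 0
s[0]='a' != 'b' -> 0
s[0]='b' == 'b' -> 1
s[0]='e' != 'b' -> 0
s[0]='e' != 'b' -> 0
s[0]='b' == 'b' -> 1
s[0]='a' != 'b' -> 0
s[0]='d' != 'b' -> 0
s[0]='a' != 'b' -> 0
s[0]='c' != 'b' -> 0
s[0]='a' != 'b' -> 0
Sum: 0 + 0 + 1 + 0 + 0 + 1 + 0 + 0 + 0 + 0 + 0 = 2

2


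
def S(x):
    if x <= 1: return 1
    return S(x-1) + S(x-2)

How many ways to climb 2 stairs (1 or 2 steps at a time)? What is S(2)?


Building up from base cases:
S(0) = 1
S(1) = 1
S(2) = S(1) + S(0) = 1 + 1 = 2

2


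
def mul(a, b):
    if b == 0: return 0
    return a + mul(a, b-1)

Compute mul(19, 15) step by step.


mul(19, 15) = 19 + mul(19, 14)
mul(19, 14) = 19 + mul(19, 13)
mul(19, 13) = 19 + mul(19, 12)
mul(19, 12) = 19 + mul(19, 11)
mul(19, 11) = 19 + mul(19, 10)
mul(19, 10) = 19 + mul(19, 9)
mul(19, 9) = 19 + mul(19, 8)
mul(19, 8) = 19 + mul(19, 7)
mul(19, 7) = 19 + mul(19, 6)
mul(19, 6) = 19 + mul(19, 5)
mul(19, 5) = 19 + mul(19, 4)
mul(19, 4) = 19 + mul(19, 3)
mul(19, 3) = 19 + mul(19, 2)
mul(19, 2) = 19 + mul(19, 1)
mul(19, 1) = 19 + mul(19, 0)
mul(19, 0) = 0  (base case)
Total: 19 + 19 + 19 + 19 + 19 + 19 + 19 + 19 + 19 + 19 + 19 + 19 + 19 + 19 + 19 + 0 = 285

285


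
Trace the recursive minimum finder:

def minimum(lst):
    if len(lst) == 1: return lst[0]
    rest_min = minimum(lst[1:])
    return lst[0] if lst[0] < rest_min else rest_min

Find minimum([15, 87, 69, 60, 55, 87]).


minimum([15, 87, 69, 60, 55, 87]): compare 15 with minimum([87, 69, 60, 55, 87])
minimum([87, 69, 60, 55, 87]): compare 87 with minimum([69, 60, 55, 87])
minimum([69, 60, 55, 87]): compare 69 with minimum([60, 55, 87])
minimum([60, 55, 87]): compare 60 with minimum([55, 87])
minimum([55, 87]): compare 55 with minimum([87])
minimum([87]) = 87  (base case)
Compare 55 with 87 -> 55
Compare 60 with 55 -> 55
Compare 69 with 55 -> 55
Compare 87 with 55 -> 55
Compare 15 with 55 -> 15

15


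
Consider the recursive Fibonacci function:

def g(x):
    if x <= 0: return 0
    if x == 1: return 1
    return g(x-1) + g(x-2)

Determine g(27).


Computing g(27) bottom-up:
g(0) = 0
g(1) = 1
g(2) = g(1) + g(0) = 1 + 0 = 1
g(3) = g(2) + g(1) = 1 + 1 = 2
g(4) = g(3) + g(2) = 2 + 1 = 3
g(5) = g(4) + g(3) = 3 + 2 = 5
g(6) = g(5) + g(4) = 5 + 3 = 8
g(7) = g(6) + g(5) = 8 + 5 = 13
g(8) = g(7) + g(6) = 13 + 8 = 21
g(9) = g(8) + g(7) = 21 + 13 = 34
g(10) = g(9) + g(8) = 34 + 21 = 55
g(11) = g(10) + g(9) = 55 + 34 = 89
g(12) = g(11) + g(10) = 89 + 55 = 144
g(13) = g(12) + g(11) = 144 + 89 = 233
g(14) = g(13) + g(12) = 233 + 144 = 377
g(15) = g(14) + g(13) = 377 + 233 = 610
g(16) = g(15) + g(14) = 610 + 377 = 987
g(17) = g(16) + g(15) = 987 + 610 = 1597
g(18) = g(17) + g(16) = 1597 + 987 = 2584
g(19) = g(18) + g(17) = 2584 + 1597 = 4181
g(20) = g(19) + g(18) = 4181 + 2584 = 6765
g(21) = g(20) + g(19) = 6765 + 4181 = 10946
g(22) = g(21) + g(20) = 10946 + 6765 = 17711
g(23) = g(22) + g(21) = 17711 + 10946 = 28657
g(24) = g(23) + g(22) = 28657 + 17711 = 46368
g(25) = g(24) + g(23) = 46368 + 28657 = 75025
g(26) = g(25) + g(24) = 75025 + 46368 = 121393
g(27) = g(26) + g(25) = 121393 + 75025 = 196418

196418


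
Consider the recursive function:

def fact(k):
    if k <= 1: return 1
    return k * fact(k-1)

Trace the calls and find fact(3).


fact(3)
= 3 * fact(2)
= 3 * 2 * fact(1)
= 3 * 2 * 1
= 6

6


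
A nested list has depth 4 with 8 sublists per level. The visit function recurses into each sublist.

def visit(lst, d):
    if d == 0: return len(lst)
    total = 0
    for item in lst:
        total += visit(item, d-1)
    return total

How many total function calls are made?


At depth 0 (root): 1 call
At depth 1: each of 1 parents calls visit on 8 children = 8 calls
At depth 2: each of 8 parents calls visit on 8 children = 64 calls
At depth 3: each of 64 parents calls visit on 8 children = 512 calls
At depth 4: each of 512 parents calls visit on 8 children = 4096 calls
Total: 1 + 8 + 64 + 512 + 4096 = 4681

4681


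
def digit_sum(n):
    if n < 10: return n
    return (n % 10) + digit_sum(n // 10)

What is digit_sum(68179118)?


digit_sum(68179118) = 8 + digit_sum(6817911)
digit_sum(6817911) = 1 + digit_sum(681791)
digit_sum(681791) = 1 + digit_sum(68179)
digit_sum(68179) = 9 + digit_sum(6817)
digit_sum(6817) = 7 + digit_sum(681)
digit_sum(681) = 1 + digit_sum(68)
digit_sum(68) = 8 + digit_sum(6)
digit_sum(6) = 6  (base case)
Total: 8 + 1 + 1 + 9 + 7 + 1 + 8 + 6 = 41

41


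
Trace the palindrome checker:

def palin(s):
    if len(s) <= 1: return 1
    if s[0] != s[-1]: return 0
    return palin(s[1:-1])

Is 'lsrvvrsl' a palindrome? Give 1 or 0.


palin('lsrvvrsl'): s[0]='l' == s[-1]='l' -> check palin('srvvrs')
palin('srvvrs'): s[0]='s' == s[-1]='s' -> check palin('rvvr')
palin('rvvr'): s[0]='r' == s[-1]='r' -> check palin('vv')
palin('vv'): s[0]='v' == s[-1]='v' -> check palin('')
palin(''): len <= 1 -> return 1  (base case)
Result: 1 (palindrome)

1


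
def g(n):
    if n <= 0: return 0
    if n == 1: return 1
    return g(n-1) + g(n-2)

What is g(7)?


Computing g(7) bottom-up:
g(0) = 0
g(1) = 1
g(2) = g(1) + g(0) = 1 + 0 = 1
g(3) = g(2) + g(1) = 1 + 1 = 2
g(4) = g(3) + g(2) = 2 + 1 = 3
g(5) = g(4) + g(3) = 3 + 2 = 5
g(6) = g(5) + g(4) = 5 + 3 = 8
g(7) = g(6) + g(5) = 8 + 5 = 13

13


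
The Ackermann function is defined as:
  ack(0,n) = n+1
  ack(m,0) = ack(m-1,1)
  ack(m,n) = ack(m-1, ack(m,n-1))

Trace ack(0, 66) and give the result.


ack(0, 66) = 67
Result: ack(0, 66) = 67

67


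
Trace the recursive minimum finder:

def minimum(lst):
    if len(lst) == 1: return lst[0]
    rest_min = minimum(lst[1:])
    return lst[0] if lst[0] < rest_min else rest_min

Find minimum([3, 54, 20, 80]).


minimum([3, 54, 20, 80]): compare 3 with minimum([54, 20, 80])
minimum([54, 20, 80]): compare 54 with minimum([20, 80])
minimum([20, 80]): compare 20 with minimum([80])
minimum([80]) = 80  (base case)
Compare 20 with 80 -> 20
Compare 54 with 20 -> 20
Compare 3 with 20 -> 3

3


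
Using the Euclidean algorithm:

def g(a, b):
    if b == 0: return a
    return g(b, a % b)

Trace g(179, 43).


g(179, 43) = g(43, 7)
g(43, 7) = g(7, 1)
g(7, 1) = g(1, 0)
g(1, 0) = 1  (base case)

1


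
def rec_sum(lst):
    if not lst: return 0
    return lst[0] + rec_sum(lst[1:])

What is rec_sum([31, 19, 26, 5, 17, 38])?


rec_sum([31, 19, 26, 5, 17, 38]) = 31 + rec_sum([19, 26, 5, 17, 38])
rec_sum([19, 26, 5, 17, 38]) = 19 + rec_sum([26, 5, 17, 38])
rec_sum([26, 5, 17, 38]) = 26 + rec_sum([5, 17, 38])
rec_sum([5, 17, 38]) = 5 + rec_sum([17, 38])
rec_sum([17, 38]) = 17 + rec_sum([38])
rec_sum([38]) = 38 + rec_sum([])
rec_sum([]) = 0  (base case)
Total: 31 + 19 + 26 + 5 + 17 + 38 + 0 = 136

136


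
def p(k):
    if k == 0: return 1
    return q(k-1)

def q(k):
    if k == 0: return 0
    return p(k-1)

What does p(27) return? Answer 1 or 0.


p(27) = q(26)
q(26) = p(25)
p(25) = q(24)
q(24) = p(23)
p(23) = q(22)
q(22) = p(21)
p(21) = q(20)
q(20) = p(19)
p(19) = q(18)
q(18) = p(17)
p(17) = q(16)
q(16) = p(15)
p(15) = q(14)
q(14) = p(13)
p(13) = q(12)
q(12) = p(11)
p(11) = q(10)
q(10) = p(9)
p(9) = q(8)
q(8) = p(7)
p(7) = q(6)
q(6) = p(5)
p(5) = q(4)
q(4) = p(3)
p(3) = q(2)
q(2) = p(1)
p(1) = q(0)
q(0) = 0  (base case)
Result: 0

0
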